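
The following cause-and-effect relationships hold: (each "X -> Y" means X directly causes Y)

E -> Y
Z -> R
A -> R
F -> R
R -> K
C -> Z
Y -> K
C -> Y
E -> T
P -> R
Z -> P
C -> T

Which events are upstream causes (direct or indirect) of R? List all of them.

Immediate causes of R: F, Z, A, P.
Further upstream: C.

A, C, F, P, Z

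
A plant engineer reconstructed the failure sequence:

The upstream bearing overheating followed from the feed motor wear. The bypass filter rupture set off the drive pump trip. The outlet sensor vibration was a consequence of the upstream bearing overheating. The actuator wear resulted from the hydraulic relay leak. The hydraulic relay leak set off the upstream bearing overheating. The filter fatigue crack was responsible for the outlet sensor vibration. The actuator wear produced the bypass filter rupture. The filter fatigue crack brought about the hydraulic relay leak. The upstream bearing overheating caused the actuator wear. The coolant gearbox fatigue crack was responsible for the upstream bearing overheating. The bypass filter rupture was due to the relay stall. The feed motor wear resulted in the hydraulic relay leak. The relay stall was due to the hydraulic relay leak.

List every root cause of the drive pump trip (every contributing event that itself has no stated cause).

the coolant gearbox fatigue crack, the feed motor wear, the filter fatigue crack

Tracing upstream from the drive pump trip: the drive pump trip ← the bypass filter rupture ← the relay stall ← the hydraulic relay leak ← the feed motor wear.
A separate upstream branch: the drive pump trip ← the bypass filter rupture ← the relay stall ← the hydraulic relay leak ← the filter fatigue crack.
A separate upstream branch: the drive pump trip ← the bypass filter rupture ← the actuator wear ← the upstream bearing overheating ← the coolant gearbox fatigue crack.
Each of those chain origins has no stated cause.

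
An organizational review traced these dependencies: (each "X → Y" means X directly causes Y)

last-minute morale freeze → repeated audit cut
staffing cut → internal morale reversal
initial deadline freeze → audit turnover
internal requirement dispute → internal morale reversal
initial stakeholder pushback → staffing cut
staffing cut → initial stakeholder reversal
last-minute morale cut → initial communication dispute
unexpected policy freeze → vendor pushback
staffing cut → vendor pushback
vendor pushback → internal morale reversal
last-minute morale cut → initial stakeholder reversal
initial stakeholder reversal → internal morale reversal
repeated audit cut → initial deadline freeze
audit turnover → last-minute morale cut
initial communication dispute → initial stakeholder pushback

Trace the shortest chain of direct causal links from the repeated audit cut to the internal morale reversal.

the repeated audit cut → the initial deadline freeze → the audit turnover → the last-minute morale cut → the initial stakeholder reversal → the internal morale reversal

the repeated audit cut → the initial deadline freeze
the initial deadline freeze → the audit turnover
the audit turnover → the last-minute morale cut
the last-minute morale cut → the initial stakeholder reversal
the initial stakeholder reversal → the internal morale reversal
Length: 5 steps.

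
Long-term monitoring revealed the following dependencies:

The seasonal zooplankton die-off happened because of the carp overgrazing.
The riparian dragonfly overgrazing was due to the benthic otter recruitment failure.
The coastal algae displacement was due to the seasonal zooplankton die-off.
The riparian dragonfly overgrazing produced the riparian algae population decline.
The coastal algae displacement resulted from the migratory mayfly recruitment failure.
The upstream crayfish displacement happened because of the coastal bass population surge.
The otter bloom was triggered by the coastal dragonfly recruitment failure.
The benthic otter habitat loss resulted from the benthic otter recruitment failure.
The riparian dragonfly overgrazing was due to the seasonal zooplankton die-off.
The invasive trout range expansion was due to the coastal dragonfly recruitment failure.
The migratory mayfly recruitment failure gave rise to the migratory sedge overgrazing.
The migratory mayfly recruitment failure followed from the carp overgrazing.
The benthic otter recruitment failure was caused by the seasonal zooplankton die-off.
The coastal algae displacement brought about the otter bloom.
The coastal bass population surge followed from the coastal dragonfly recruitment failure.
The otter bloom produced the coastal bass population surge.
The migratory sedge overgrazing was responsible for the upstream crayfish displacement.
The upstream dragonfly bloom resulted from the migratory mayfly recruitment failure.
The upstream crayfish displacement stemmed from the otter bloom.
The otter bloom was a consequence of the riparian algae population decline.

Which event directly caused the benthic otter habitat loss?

Upstream contributors include the carp overgrazing, the seasonal zooplankton die-off, but only the benthic otter recruitment failure feeds directly into the benthic otter habitat loss.

the benthic otter recruitment failure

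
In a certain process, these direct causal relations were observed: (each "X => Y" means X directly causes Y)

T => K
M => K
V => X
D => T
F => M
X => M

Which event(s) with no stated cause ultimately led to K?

Tracing upstream from K: K ← M ← F.
A separate upstream branch: K ← M ← X ← V.
A separate upstream branch: K ← T ← D.
Each of those chain origins has no stated cause.

D, F, V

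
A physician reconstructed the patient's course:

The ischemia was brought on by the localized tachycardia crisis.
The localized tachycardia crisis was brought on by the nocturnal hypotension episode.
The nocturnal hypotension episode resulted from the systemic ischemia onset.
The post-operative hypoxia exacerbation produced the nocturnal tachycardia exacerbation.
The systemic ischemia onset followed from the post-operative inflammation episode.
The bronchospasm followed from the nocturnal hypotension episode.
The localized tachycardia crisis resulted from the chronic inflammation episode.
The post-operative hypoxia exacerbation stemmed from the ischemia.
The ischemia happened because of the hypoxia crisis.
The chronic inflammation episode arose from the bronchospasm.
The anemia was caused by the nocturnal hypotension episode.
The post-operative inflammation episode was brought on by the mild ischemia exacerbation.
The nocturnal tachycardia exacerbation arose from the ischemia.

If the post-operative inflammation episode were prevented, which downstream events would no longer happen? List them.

the anemia, the bronchospasm, the chronic inflammation episode, the localized tachycardia crisis, the nocturnal hypotension episode, the systemic ischemia onset

Downstream of the post-operative inflammation episode: the systemic ischemia onset, the nocturnal hypotension episode, the bronchospasm, the anemia, the chronic inflammation episode, the localized tachycardia crisis, the ischemia, the post-operative hypoxia exacerbation, the nocturnal tachycardia exacerbation.
Of those, still caused via another path: the ischemia, the post-operative hypoxia exacerbation, the nocturnal tachycardia exacerbation.
The remainder have no surviving cause.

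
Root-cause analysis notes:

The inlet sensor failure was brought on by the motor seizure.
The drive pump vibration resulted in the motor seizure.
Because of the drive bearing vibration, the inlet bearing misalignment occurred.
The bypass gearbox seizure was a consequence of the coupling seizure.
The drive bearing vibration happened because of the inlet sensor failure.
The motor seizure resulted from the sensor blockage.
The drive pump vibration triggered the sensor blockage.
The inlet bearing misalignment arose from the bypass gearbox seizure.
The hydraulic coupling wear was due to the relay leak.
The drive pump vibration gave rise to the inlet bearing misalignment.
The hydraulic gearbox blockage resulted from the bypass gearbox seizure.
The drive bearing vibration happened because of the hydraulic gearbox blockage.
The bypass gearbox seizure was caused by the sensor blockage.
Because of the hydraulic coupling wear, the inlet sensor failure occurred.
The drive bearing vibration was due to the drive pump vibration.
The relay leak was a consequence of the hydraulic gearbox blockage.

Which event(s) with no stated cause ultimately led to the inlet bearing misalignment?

Tracing upstream from the inlet bearing misalignment: the inlet bearing misalignment ← the drive pump vibration.
A separate upstream branch: the inlet bearing misalignment ← the bypass gearbox seizure ← the coupling seizure.
Each of those chain origins has no stated cause.

the coupling seizure, the drive pump vibration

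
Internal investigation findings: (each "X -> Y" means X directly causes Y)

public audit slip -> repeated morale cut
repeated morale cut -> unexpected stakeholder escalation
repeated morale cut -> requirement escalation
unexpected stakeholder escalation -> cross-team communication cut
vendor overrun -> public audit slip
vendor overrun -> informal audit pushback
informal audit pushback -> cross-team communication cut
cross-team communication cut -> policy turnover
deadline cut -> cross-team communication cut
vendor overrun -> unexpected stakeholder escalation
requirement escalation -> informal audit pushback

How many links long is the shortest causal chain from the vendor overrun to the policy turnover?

3

Shortest chain: the vendor overrun → the informal audit pushback → the cross-team communication cut → the policy turnover.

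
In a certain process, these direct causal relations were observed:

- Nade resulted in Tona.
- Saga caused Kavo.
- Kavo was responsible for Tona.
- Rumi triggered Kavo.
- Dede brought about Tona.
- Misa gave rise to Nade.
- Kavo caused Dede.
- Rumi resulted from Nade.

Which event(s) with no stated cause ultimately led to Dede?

Tracing upstream from Dede: Dede ← Kavo ← Rumi ← Nade ← Misa.
A separate upstream branch: Dede ← Kavo ← Saga.
Each of those chain origins has no stated cause.

Misa, Saga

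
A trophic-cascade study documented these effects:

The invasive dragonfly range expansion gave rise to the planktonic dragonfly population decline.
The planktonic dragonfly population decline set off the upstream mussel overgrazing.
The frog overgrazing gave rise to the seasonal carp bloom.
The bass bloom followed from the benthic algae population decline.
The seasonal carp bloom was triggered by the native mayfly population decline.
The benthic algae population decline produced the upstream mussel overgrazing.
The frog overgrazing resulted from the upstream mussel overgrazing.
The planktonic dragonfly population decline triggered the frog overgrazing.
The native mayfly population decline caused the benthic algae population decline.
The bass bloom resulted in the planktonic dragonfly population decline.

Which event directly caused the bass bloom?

Upstream contributors include the native mayfly population decline, but only the benthic algae population decline feeds directly into the bass bloom.

the benthic algae population decline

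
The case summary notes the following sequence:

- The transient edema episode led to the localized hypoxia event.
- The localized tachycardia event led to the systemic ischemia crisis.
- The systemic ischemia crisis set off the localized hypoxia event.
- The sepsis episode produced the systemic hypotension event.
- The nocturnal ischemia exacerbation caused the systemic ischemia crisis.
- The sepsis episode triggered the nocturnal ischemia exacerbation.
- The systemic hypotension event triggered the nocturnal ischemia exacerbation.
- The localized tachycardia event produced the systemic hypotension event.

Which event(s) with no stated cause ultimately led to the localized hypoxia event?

the localized tachycardia event, the sepsis episode, the transient edema episode

Tracing upstream from the localized hypoxia event: the localized hypoxia event ← the systemic ischemia crisis ← the nocturnal ischemia exacerbation ← the sepsis episode.
A separate upstream branch: the localized hypoxia event ← the systemic ischemia crisis ← the localized tachycardia event.
A separate upstream branch: the localized hypoxia event ← the transient edema episode.
Each of those chain origins has no stated cause.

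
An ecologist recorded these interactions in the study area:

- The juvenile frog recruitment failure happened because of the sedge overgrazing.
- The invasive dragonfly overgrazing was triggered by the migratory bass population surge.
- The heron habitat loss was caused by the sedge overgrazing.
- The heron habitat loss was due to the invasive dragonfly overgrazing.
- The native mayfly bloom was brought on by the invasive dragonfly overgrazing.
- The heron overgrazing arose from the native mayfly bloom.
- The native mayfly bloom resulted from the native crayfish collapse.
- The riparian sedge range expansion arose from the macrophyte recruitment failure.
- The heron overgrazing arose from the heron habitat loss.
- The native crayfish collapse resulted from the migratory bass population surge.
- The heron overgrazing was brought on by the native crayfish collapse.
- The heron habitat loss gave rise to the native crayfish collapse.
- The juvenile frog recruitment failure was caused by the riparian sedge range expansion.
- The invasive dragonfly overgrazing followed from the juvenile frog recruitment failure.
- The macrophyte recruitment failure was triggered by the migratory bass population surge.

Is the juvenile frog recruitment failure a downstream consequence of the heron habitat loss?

No

The heron habitat loss leads to the native crayfish collapse, the native mayfly bloom, the heron overgrazing; the juvenile frog recruitment failure is not among them.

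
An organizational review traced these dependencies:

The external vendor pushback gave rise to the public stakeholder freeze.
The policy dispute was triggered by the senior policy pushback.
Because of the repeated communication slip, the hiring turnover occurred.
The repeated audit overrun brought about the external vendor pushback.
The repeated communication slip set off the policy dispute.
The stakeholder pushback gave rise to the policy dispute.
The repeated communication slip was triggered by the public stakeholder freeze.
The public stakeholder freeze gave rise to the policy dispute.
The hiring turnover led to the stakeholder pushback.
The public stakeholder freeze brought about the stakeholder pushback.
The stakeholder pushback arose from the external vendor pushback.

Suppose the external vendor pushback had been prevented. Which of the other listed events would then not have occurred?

the hiring turnover, the public stakeholder freeze, the repeated communication slip, the stakeholder pushback

Downstream of the external vendor pushback: the public stakeholder freeze, the repeated communication slip, the hiring turnover, the stakeholder pushback, the policy dispute.
Of those, still caused via another path: the policy dispute.
The remainder have no surviving cause.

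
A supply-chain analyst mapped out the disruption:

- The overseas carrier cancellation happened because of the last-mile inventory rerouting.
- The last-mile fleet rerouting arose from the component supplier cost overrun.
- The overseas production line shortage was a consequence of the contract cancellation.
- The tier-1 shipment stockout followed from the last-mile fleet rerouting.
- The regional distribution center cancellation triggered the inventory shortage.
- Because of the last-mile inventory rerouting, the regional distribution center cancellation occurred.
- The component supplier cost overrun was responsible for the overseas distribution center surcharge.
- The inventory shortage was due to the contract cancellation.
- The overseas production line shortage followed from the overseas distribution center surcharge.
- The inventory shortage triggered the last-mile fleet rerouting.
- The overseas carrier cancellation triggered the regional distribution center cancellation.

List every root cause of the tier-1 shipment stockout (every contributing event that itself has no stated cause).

the component supplier cost overrun, the contract cancellation, the last-mile inventory rerouting

Tracing upstream from the tier-1 shipment stockout: the tier-1 shipment stockout ← the last-mile fleet rerouting ← the inventory shortage ← the regional distribution center cancellation ← the last-mile inventory rerouting.
A separate upstream branch: the tier-1 shipment stockout ← the last-mile fleet rerouting ← the component supplier cost overrun.
A separate upstream branch: the tier-1 shipment stockout ← the last-mile fleet rerouting ← the inventory shortage ← the contract cancellation.
Each of those chain origins has no stated cause.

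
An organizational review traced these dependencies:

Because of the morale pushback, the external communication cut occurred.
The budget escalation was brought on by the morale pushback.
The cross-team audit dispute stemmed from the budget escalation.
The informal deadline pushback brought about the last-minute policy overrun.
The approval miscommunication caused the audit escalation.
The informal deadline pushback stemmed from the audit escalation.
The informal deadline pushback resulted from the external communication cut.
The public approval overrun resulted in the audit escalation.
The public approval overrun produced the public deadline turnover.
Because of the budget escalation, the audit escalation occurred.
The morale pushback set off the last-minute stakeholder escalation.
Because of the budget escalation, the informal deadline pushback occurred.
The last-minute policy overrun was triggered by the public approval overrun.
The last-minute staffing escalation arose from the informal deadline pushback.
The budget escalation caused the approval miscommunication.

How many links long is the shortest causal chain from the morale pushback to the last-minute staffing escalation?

3

Shortest chain: the morale pushback → the budget escalation → the informal deadline pushback → the last-minute staffing escalation.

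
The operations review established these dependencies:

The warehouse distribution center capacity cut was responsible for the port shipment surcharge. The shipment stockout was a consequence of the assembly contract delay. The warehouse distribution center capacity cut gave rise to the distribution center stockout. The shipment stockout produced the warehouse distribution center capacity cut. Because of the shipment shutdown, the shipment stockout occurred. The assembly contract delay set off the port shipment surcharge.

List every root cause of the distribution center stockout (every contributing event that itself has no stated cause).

the assembly contract delay, the shipment shutdown

Tracing upstream from the distribution center stockout: the distribution center stockout ← the warehouse distribution center capacity cut ← the shipment stockout ← the shipment shutdown.
A separate upstream branch: the distribution center stockout ← the warehouse distribution center capacity cut ← the shipment stockout ← the assembly contract delay.
Each of those chain origins has no stated cause.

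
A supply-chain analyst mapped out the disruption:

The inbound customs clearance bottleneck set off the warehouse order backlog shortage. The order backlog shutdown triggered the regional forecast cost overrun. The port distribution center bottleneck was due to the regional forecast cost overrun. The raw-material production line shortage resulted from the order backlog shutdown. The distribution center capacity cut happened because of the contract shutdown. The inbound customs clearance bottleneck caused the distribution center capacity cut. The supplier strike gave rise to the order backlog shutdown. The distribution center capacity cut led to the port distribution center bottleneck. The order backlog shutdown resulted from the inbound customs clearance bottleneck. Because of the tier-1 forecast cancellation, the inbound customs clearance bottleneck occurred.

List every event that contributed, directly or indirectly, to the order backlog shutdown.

Immediate causes of the order backlog shutdown: the inbound customs clearance bottleneck, the supplier strike.
Further upstream: the tier-1 forecast cancellation.

the inbound customs clearance bottleneck, the supplier strike, the tier-1 forecast cancellation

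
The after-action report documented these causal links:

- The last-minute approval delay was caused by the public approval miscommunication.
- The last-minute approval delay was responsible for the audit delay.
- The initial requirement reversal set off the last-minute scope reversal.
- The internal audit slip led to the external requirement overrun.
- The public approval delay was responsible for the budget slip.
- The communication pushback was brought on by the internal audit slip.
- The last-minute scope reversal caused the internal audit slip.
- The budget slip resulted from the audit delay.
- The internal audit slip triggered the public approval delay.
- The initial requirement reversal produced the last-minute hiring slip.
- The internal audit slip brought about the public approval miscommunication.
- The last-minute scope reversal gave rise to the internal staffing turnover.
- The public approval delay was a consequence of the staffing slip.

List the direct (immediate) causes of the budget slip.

the audit delay, the public approval delay

Upstream contributors include the initial requirement reversal, the last-minute scope reversal, the internal audit slip, the public approval miscommunication, the last-minute approval delay, the staffing slip, but only the audit delay, the public approval delay feed directly into the budget slip.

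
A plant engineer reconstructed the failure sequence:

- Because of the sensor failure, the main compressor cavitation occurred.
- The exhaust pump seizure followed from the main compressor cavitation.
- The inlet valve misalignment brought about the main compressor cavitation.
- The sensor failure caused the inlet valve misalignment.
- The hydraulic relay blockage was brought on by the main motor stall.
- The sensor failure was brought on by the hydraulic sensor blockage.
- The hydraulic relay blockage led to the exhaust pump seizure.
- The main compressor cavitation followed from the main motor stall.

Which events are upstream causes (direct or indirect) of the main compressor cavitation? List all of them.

Immediate causes of the main compressor cavitation: the sensor failure, the inlet valve misalignment, the main motor stall.
Further upstream: the hydraulic sensor blockage.

the hydraulic sensor blockage, the inlet valve misalignment, the main motor stall, the sensor failure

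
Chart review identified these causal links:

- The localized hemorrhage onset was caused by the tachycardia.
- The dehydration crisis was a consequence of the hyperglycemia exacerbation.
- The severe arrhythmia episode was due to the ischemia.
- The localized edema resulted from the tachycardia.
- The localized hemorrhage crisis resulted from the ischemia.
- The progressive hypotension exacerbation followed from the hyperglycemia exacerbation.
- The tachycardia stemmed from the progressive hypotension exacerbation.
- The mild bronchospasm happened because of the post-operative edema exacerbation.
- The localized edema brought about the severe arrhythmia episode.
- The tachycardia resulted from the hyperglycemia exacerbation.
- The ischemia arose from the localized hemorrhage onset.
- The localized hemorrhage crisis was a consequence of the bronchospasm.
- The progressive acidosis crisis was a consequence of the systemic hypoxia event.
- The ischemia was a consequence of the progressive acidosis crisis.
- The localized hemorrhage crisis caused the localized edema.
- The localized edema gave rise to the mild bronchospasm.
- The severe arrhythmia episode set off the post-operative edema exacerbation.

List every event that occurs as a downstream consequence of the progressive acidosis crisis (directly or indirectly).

Direct effects: the ischemia.
2 steps out: the localized hemorrhage crisis, the severe arrhythmia episode.
3 steps out: the localized edema, the post-operative edema exacerbation.
4 steps out: the mild bronchospasm.
Not reachable from it: the hyperglycemia exacerbation, the progressive hypotension exacerbation, the systemic hypoxia event, the dehydration crisis, the tachycardia, the bronchospasm, the localized hemorrhage onset.

the ischemia, the localized edema, the localized hemorrhage crisis, the mild bronchospasm, the post-operative edema exacerbation, the severe arrhythmia episode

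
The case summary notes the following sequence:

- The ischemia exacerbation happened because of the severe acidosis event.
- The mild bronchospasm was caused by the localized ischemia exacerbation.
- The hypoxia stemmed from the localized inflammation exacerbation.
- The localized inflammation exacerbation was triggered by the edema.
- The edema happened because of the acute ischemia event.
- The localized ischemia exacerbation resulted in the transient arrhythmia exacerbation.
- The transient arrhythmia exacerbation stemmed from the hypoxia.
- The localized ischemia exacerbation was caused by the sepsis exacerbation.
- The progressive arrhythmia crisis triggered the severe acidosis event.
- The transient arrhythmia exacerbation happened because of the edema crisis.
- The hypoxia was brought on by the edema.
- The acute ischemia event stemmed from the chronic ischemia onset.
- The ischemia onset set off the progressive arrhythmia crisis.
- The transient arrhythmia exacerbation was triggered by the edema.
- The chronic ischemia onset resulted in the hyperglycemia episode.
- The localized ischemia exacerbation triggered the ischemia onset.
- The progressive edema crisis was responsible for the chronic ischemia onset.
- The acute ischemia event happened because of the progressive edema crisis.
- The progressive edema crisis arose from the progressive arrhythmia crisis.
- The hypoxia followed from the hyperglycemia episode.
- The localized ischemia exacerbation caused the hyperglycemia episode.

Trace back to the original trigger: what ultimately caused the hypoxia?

the sepsis exacerbation

Tracing upstream from the hypoxia: the hypoxia ← the hyperglycemia episode ← the localized ischemia exacerbation ← the sepsis exacerbation.
The sepsis exacerbation has no stated cause, so it is the root.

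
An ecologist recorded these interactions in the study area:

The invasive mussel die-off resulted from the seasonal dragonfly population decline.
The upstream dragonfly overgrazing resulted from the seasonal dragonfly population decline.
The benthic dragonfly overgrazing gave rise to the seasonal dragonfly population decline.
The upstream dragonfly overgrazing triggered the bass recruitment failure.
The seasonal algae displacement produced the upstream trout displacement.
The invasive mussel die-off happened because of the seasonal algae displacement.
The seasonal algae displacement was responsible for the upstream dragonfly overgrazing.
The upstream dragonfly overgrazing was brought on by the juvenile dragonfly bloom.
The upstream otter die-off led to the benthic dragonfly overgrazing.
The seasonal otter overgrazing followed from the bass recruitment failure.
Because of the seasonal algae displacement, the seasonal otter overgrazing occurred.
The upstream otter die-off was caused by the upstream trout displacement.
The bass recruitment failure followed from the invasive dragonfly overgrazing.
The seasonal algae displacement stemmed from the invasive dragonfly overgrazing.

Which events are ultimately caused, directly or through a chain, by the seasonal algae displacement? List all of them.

Direct effects: the upstream trout displacement, the invasive mussel die-off, the upstream dragonfly overgrazing, the seasonal otter overgrazing.
2 steps out: the upstream otter die-off, the bass recruitment failure.
3 steps out: the benthic dragonfly overgrazing.
4 steps out: the seasonal dragonfly population decline.
Not reachable from it: the invasive dragonfly overgrazing, the juvenile dragonfly bloom.

the bass recruitment failure, the benthic dragonfly overgrazing, the invasive mussel die-off, the seasonal dragonfly population decline, the seasonal otter overgrazing, the upstream dragonfly overgrazing, the upstream otter die-off, the upstream trout displacement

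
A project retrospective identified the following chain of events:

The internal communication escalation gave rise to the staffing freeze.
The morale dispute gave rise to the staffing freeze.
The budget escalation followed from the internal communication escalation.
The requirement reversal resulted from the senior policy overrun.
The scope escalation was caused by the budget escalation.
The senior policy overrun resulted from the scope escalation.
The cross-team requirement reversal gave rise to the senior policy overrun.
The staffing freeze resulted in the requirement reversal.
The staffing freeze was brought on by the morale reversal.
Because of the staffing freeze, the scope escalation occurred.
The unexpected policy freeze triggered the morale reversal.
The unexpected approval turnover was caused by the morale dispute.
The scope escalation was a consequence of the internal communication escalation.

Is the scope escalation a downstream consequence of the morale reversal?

There is a causal chain: the morale reversal → the staffing freeze → the scope escalation.

Yes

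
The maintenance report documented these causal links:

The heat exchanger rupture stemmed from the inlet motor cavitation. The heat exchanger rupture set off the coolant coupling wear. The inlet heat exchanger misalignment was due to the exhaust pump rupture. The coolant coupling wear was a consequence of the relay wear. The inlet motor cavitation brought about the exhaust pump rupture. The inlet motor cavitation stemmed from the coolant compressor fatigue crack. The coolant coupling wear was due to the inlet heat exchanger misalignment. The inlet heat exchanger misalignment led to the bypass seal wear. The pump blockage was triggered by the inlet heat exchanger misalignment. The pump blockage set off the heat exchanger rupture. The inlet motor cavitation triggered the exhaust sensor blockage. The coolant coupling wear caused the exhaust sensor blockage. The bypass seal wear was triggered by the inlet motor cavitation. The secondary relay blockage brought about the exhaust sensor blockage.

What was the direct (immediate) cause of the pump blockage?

the inlet heat exchanger misalignment

Upstream contributors include the coolant compressor fatigue crack, the inlet motor cavitation, the exhaust pump rupture, but only the inlet heat exchanger misalignment feeds directly into the pump blockage.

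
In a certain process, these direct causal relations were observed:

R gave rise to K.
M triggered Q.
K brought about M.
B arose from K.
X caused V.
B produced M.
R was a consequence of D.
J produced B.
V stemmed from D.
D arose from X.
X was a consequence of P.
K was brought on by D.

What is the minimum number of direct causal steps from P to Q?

5

Shortest chain: P → X → D → K → M → Q.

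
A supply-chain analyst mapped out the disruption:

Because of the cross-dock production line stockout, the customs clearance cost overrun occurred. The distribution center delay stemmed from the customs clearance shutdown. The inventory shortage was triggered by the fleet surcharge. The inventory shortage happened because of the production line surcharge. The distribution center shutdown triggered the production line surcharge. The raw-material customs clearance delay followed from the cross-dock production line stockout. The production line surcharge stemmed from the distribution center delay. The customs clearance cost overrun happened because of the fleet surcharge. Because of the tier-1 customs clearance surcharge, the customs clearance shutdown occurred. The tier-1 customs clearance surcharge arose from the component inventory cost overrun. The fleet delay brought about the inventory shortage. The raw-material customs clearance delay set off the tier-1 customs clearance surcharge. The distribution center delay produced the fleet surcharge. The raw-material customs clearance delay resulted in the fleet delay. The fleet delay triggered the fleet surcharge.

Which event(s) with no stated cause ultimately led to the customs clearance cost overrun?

Tracing upstream from the customs clearance cost overrun: the customs clearance cost overrun ← the fleet surcharge ← the distribution center delay ← the customs clearance shutdown ← the tier-1 customs clearance surcharge ← the component inventory cost overrun.
A separate upstream branch: the customs clearance cost overrun ← the cross-dock production line stockout.
Each of those chain origins has no stated cause.

the component inventory cost overrun, the cross-dock production line stockout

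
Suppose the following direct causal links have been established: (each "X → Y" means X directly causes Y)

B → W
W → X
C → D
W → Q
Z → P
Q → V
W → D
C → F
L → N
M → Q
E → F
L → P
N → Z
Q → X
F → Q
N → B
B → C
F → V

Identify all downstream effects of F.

Q, V, X

Direct effects: Q, V.
2 steps out: X.
Not reachable from it: L, N, B, C, Z, E, P, W, M, D.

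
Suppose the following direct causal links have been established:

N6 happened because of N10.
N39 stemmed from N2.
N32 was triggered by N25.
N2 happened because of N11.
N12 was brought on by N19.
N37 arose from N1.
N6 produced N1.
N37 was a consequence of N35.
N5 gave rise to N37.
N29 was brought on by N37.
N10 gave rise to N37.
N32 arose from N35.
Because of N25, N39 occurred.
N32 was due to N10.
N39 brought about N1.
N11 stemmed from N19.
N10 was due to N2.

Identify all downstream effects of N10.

N1, N29, N32, N37, N6

Direct effects: N6, N37, N32.
2 steps out: N1, N29.
Not reachable from it: N19, N11, N12, N2, N5, N25, N39, N35.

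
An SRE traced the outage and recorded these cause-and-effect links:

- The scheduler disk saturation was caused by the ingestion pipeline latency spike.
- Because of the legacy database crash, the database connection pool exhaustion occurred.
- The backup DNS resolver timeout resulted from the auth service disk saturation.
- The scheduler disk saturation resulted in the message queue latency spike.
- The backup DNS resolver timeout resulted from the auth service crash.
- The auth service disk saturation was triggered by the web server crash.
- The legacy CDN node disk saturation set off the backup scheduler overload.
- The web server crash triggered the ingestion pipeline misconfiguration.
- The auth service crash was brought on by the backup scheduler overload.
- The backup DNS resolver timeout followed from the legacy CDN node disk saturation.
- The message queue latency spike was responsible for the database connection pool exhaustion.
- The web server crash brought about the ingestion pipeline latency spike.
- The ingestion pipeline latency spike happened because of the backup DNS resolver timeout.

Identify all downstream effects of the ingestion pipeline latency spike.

the database connection pool exhaustion, the message queue latency spike, the scheduler disk saturation

Direct effects: the scheduler disk saturation.
2 steps out: the message queue latency spike.
3 steps out: the database connection pool exhaustion.
Not reachable from it: the web server crash, the legacy CDN node disk saturation, the ingestion pipeline misconfiguration, the auth service disk saturation, the backup scheduler overload, the auth service crash, the backup DNS resolver timeout, the legacy database crash.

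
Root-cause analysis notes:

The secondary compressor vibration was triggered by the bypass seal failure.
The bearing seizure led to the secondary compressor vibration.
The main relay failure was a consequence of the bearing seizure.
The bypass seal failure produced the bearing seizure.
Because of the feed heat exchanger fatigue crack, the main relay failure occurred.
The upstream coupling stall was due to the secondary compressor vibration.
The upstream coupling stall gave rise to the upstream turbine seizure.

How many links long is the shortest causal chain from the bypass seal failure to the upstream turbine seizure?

3

Shortest chain: the bypass seal failure → the secondary compressor vibration → the upstream coupling stall → the upstream turbine seizure.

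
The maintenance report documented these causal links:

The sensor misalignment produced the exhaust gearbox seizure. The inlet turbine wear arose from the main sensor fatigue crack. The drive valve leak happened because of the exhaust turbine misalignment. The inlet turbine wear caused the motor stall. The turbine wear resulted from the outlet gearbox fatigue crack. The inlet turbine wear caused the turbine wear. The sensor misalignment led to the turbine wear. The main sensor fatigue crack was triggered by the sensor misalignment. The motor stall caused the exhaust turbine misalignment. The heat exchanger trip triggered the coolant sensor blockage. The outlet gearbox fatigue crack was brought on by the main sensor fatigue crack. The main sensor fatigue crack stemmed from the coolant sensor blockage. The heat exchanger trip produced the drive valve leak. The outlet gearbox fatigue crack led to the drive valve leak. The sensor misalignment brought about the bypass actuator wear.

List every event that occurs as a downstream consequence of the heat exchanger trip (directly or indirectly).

the coolant sensor blockage, the drive valve leak, the exhaust turbine misalignment, the inlet turbine wear, the main sensor fatigue crack, the motor stall, the outlet gearbox fatigue crack, the turbine wear

Direct effects: the coolant sensor blockage, the drive valve leak.
2 steps out: the main sensor fatigue crack.
3 steps out: the outlet gearbox fatigue crack, the inlet turbine wear.
4 steps out: the motor stall, the turbine wear.
5 steps out: the exhaust turbine misalignment.
Not reachable from it: the sensor misalignment, the exhaust gearbox seizure, the bypass actuator wear.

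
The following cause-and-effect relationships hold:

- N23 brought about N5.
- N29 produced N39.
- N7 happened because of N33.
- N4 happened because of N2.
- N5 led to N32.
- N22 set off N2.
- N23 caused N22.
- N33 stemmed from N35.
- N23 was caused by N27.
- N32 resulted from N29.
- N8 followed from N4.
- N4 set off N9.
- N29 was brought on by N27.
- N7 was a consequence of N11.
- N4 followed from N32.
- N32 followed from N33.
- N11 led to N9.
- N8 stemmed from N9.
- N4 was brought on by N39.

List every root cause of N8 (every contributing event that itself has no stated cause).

N11, N27, N35

Tracing upstream from N8: N8 ← N4 ← N32 ← N33 ← N35.
A separate upstream branch: N8 ← N4 ← N39 ← N29 ← N27.
A separate upstream branch: N8 ← N9 ← N11.
Each of those chain origins has no stated cause.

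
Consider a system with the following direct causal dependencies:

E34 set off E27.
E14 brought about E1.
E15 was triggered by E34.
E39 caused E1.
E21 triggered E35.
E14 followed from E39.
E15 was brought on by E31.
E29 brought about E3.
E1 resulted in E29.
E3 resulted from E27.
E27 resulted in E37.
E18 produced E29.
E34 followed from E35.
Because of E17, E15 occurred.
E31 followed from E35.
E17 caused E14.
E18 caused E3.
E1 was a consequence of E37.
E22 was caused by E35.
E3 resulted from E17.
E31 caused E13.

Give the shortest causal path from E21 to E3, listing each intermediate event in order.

E21 → E35
E35 → E34
E34 → E27
E27 → E3
Length: 4 steps.

E21 → E35 → E34 → E27 → E3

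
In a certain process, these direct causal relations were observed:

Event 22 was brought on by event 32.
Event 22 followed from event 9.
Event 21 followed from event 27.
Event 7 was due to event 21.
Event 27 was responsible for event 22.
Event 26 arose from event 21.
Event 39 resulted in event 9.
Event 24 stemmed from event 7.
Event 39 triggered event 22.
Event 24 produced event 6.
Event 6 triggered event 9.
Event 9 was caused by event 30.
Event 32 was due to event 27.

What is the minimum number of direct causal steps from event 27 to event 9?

5

Shortest chain: event 27 → event 21 → event 7 → event 24 → event 6 → event 9.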